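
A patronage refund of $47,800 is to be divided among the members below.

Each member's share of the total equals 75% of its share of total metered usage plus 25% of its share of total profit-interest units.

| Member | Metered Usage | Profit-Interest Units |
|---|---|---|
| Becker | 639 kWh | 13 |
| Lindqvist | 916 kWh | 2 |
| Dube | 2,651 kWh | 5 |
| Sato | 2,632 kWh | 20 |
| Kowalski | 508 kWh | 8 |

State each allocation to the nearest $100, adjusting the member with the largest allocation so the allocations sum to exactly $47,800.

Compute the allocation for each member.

Metered usage total 7,346; profit-interest units total 48.
Blended shares (75% metered usage + 25% profit-interest units): Becker 0.1329; Lindqvist 0.1039; Dube 0.2967; Sato 0.3729; Kowalski 0.0935.
Raw shares: Becker 6,354.91; Lindqvist 4,968.19; Dube 14,182.22; Sato 17,823.87; Kowalski 4,470.81.
Rounded to nearest $100: Becker $6,400; Lindqvist $5,000; Dube $14,200; Sato $17,800; Kowalski $4,500. Sum = $47,900.
Difference $47,800 − $47,900 = −$100 applied to largest allocation (Sato): Sato becomes $17,700.

Becker: $6,400 | Lindqvist: $5,000 | Dube: $14,200 | Sato: $17,700 | Kowalski: $4,500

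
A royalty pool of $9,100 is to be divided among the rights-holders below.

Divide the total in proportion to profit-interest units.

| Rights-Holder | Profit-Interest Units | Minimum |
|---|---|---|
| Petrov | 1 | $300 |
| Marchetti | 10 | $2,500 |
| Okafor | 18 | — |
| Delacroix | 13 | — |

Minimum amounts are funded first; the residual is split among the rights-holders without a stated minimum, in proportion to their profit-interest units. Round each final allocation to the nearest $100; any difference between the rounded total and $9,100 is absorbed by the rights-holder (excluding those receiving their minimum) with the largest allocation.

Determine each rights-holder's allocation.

Petrov: $300 | Marchetti: $2,500 | Okafor: $3,700 | Delacroix: $2,600

Guaranteed amounts: Petrov $300; Marchetti $2,500. Remaining pool $6,300.
Remaining pool split over remaining profit-interest units 31: Okafor 3,658.06 → $3,700; Delacroix 2,641.94 → $2,600.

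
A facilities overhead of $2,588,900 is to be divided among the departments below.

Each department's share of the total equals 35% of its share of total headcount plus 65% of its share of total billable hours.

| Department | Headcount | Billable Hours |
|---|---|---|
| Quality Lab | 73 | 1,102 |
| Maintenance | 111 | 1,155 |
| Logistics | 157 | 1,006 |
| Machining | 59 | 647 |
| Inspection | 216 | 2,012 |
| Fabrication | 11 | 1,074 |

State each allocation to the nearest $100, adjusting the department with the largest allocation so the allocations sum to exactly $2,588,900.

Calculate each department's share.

Totals — headcount 627, billable hours 6,996.
Blended shares (35% headcount + 65% billable hours): Quality Lab 0.1431; Maintenance 0.1693; Logistics 0.1811; Machining 0.0930; Inspection 0.3075; Fabrication 0.1059.
Proportional shares: Quality Lab 370,566.55; Maintenance 438,230.98; Logistics 468,868.56; Machining 240,890.75; Inspection 796,111.49; Fabrication 274,231.67.
Rounded to nearest $100: Quality Lab $370,600; Maintenance $438,200; Logistics $468,900; Machining $240,900; Inspection $796,100; Fabrication $274,200. Sum = $2,588,900.
Rounded total matches; no reconciliation needed.

Quality Lab: $370,600; Maintenance: $438,200; Logistics: $468,900; Machining: $240,900; Inspection: $796,100; Fabrication: $274,200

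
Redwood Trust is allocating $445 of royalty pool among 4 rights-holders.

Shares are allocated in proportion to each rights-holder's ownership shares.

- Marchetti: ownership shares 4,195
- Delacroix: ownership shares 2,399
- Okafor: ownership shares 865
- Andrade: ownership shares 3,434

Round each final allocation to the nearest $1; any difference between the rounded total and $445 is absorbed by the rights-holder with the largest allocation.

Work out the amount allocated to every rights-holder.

Ownership shares total: 10,893.
Pro-rata amounts: Marchetti 4,195/10,893 × $445 = 171.37; Delacroix 2,399/10,893 × $445 = 98.00; Okafor 865/10,893 × $445 = 35.34; Andrade 3,434/10,893 × $445 = 140.29.
Rounded to nearest $1: Marchetti $171; Delacroix $98; Okafor $35; Andrade $140. Sum = $444.
Difference $445 − $444 = +$1 applied to largest allocation (Marchetti): Marchetti becomes $172.

Marchetti: $172; Delacroix: $98; Okafor: $35; Andrade: $140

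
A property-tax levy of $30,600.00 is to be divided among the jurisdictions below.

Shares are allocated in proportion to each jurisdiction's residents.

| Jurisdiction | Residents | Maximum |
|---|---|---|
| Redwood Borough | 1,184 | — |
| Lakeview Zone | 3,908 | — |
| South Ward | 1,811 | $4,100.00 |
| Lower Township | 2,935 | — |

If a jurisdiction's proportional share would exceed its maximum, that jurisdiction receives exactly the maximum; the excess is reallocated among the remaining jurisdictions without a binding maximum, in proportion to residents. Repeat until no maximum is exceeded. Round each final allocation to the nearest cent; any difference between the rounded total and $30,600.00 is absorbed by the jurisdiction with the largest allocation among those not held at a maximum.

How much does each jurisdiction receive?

Residents total: 9,838.
Proportional shares (ignoring caps): Redwood Borough 3,682.6997; Lakeview Zone 12,155.3974; South Ward 5,632.9132; Lower Township 9,128.9896.
Cap binds for South Ward ($4,100.00); residual $26,500.00 reallocated over remaining residents 8,027.
Shares after redistribution: Redwood Borough 3,908.8078 → $3,908.81; Lakeview Zone 12,901.7067 → $12,901.71; Lower Township 9,689.4855 → $9,689.49.
Rounding difference −$0.01 applied to Lakeview Zone → $12,901.70.

Redwood Borough: $3,908.81; Lakeview Zone: $12,901.70; South Ward: $4,100.00; Lower Township: $9,689.49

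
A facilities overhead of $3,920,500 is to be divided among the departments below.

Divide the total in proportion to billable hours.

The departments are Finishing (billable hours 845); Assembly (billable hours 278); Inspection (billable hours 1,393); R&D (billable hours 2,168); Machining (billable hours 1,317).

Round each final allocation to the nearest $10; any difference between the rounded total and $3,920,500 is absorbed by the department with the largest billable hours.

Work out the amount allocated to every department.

Total billable hours = 6,001.
Proportional shares: Finishing 845/6,001 × $3,920,500 = 552,045.08; Assembly 278/6,001 × $3,920,500 = 181,619.56; Inspection 1,393/6,001 × $3,920,500 = 910,057.74; R&D 2,168/6,001 × $3,920,500 = 1,416,371.27; Machining 1,317/6,001 × $3,920,500 = 860,406.35.
At nearest $10: Finishing $552,050; Assembly $181,620; Inspection $910,060; R&D $1,416,370; Machining $860,410. Sum = $3,920,510.
Difference $3,920,500 − $3,920,510 = −$10 applied to largest billable hours (R&D): R&D becomes $1,416,360.

Finishing: $552,050; Assembly: $181,620; Inspection: $910,060; R&D: $1,416,360; Machining: $860,410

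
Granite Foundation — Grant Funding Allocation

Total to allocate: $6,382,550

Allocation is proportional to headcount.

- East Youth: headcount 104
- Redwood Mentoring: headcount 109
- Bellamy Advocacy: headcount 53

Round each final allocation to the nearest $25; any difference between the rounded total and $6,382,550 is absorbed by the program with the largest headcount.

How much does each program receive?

Sum of headcount: 104 + 109 + 53 = 266.
Unrounded shares: East Youth 2,495,433.08; Redwood Mentoring 2,615,405.83; Bellamy Advocacy 1,271,711.09.
Rounded to nearest $25: East Youth $2,495,425; Redwood Mentoring $2,615,400; Bellamy Advocacy $1,271,700. Sum = $6,382,525.
Difference $6,382,550 − $6,382,525 = +$25 applied to largest headcount (Redwood Mentoring): Redwood Mentoring becomes $2,615,425.

East Youth: $2,495,425; Redwood Mentoring: $2,615,425; Bellamy Advocacy: $1,271,700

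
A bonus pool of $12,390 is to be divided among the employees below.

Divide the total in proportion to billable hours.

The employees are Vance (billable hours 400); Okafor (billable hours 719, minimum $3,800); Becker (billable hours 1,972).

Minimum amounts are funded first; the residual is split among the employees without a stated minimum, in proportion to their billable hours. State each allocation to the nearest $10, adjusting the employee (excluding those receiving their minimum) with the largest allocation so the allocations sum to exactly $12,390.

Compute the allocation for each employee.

Vance: $1,450; Okafor: $3,800; Becker: $7,140

Fund the minimums — Okafor $3,800. Remaining pool $8,590.
Remaining pool split over remaining billable hours 2,372: Vance 1,448.57 → $1,450; Becker 7,141.43 → $7,140.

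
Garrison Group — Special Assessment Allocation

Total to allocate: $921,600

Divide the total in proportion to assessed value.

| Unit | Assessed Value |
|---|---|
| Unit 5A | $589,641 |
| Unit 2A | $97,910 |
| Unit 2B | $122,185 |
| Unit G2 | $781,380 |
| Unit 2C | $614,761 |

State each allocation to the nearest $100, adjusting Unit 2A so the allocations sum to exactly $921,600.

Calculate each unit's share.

Unit 5A: $246,300; Unit 2A: $41,000; Unit 2B: $51,000; Unit G2: $326,500; Unit 2C: $256,800

Assessed value total: 2,205,877.
Raw shares: Unit 5A 589,641/2,205,877 × $921,600 = 246,347.89; Unit 2A 97,910/2,205,877 × $921,600 = 40,906.11; Unit 2B 122,185/2,205,877 × $921,600 = 51,048.04; Unit G2 781,380/2,205,877 × $921,600 = 326,455.11; Unit 2C 614,761/2,205,877 × $921,600 = 256,842.85.
Rounded to nearest $100: Unit 5A $246,300; Unit 2A $40,900; Unit 2B $51,000; Unit G2 $326,500; Unit 2C $256,800. Sum = $921,500.
Difference $921,600 − $921,500 = +$100 applied to Unit 2A: Unit 2A becomes $41,000.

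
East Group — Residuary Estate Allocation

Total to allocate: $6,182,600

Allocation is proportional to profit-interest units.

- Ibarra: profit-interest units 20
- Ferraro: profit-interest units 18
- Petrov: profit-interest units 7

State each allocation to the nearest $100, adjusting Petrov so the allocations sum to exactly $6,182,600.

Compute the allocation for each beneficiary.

Total profit-interest units = 45.
Pro-rata amounts: Ibarra 20/45 × $6,182,600 = 2,747,822.22; Ferraro 18/45 × $6,182,600 = 2,473,040.00; Petrov 7/45 × $6,182,600 = 961,737.78.
Rounded to nearest $100: Ibarra $2,747,800; Ferraro $2,473,000; Petrov $961,700. Sum = $6,182,500.
Difference $6,182,600 − $6,182,500 = +$100 applied to Petrov: Petrov becomes $961,800.

Ibarra: $2,747,800 | Ferraro: $2,473,000 | Petrov: $961,800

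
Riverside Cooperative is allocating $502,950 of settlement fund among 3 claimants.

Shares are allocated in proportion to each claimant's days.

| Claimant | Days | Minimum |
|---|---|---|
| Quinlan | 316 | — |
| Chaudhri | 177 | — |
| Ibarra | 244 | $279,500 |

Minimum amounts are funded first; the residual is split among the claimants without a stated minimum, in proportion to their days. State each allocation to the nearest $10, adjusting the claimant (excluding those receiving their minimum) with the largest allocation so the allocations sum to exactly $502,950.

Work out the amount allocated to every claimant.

Minimums first: Ibarra $279,500. Residual $223,450.
Residual split over remaining days 493: Quinlan 143,225.56 → $143,230; Chaudhri 80,224.44 → $80,220.

Quinlan: $143,230 | Chaudhri: $80,220 | Ibarra: $279,500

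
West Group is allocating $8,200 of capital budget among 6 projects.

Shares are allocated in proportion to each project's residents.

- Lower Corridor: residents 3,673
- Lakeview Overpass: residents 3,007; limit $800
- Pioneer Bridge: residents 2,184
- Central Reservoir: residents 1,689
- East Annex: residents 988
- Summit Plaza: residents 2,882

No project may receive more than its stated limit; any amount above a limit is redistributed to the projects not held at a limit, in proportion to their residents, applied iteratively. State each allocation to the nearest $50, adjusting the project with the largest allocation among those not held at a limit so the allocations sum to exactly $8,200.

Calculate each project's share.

Combined residents = 14,423.
Unconstrained shares: Lower Corridor 2,088.23; Lakeview Overpass 1,709.59; Pioneer Bridge 1,241.68; Central Reservoir 960.26; East Annex 561.71; Summit Plaza 1,638.52.
Held at cap: Lakeview Overpass ($800); remaining pool $7,400 reallocated over remaining residents 11,416.
Remaining shares: Lower Corridor 2,380.89 → $2,400; Pioneer Bridge 1,415.70 → $1,400; Central Reservoir 1,094.83 → $1,100; East Annex 640.43 → $650; Summit Plaza 1,868.15 → $1,850.

Lower Corridor: $2,400; Lakeview Overpass: $800; Pioneer Bridge: $1,400; Central Reservoir: $1,100; East Annex: $650; Summit Plaza: $1,850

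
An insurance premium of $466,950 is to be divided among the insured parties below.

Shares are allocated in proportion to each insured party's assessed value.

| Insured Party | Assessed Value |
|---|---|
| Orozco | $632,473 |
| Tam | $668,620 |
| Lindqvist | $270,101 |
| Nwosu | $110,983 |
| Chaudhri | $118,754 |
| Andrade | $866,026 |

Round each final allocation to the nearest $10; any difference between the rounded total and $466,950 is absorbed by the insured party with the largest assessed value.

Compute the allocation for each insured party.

Orozco: $110,740 · Tam: $117,070 · Lindqvist: $47,290 · Nwosu: $19,430 · Chaudhri: $20,790 · Andrade: $151,630

Sum of assessed value: 632,473 + 668,620 + 270,101 + 110,983 + 118,754 + 866,026 = 2,666,957.
Unrounded shares: Orozco 110,737.92; Tam 117,066.80; Lindqvist 47,291.22; Nwosu 19,431.70; Chaudhri 20,792.30; Andrade 151,630.06.
At nearest $10: Orozco $110,740; Tam $117,070; Lindqvist $47,290; Nwosu $19,430; Chaudhri $20,790; Andrade $151,630. Sum = $466,950.
Rounded total matches; no reconciliation needed.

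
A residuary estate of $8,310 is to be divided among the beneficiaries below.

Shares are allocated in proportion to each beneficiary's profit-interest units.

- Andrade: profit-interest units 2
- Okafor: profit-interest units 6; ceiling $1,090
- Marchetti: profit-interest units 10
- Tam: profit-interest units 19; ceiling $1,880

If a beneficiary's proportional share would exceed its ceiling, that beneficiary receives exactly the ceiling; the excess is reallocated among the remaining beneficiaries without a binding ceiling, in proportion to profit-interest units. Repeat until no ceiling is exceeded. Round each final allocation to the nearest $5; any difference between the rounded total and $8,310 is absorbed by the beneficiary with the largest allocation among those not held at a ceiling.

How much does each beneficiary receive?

Sum of profit-interest units: 37.
Pro-rata shares before constraints: Andrade 449.19; Okafor 1,347.57; Marchetti 2,245.95; Tam 4,267.30.
Cap binds for Okafor ($1,090), Tam ($1,880); balance $5,340 reallocated over remaining profit-interest units 12.
Remaining shares: Andrade 890.00 → $890; Marchetti 4,450.00 → $4,450.

Andrade: $890 | Okafor: $1,090 | Marchetti: $4,450 | Tam: $1,880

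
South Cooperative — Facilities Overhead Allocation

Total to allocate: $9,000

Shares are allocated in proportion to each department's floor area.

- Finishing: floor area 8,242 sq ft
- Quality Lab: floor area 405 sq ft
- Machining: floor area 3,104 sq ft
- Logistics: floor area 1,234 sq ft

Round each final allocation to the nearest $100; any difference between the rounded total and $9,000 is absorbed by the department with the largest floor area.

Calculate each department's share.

Finishing: $5,600 | Quality Lab: $300 | Machining: $2,200 | Logistics: $900

Floor area total: 12,985.
Pro-rata amounts: Finishing 8,242/12,985 × $9,000 = 5,712.59; Quality Lab 405/12,985 × $9,000 = 280.71; Machining 3,104/12,985 × $9,000 = 2,151.41; Logistics 1,234/12,985 × $9,000 = 855.29.
After rounding ($100): Finishing $5,700; Quality Lab $300; Machining $2,200; Logistics $900. Sum = $9,100.
Difference $9,000 − $9,100 = −$100 applied to largest floor area (Finishing): Finishing becomes $5,600.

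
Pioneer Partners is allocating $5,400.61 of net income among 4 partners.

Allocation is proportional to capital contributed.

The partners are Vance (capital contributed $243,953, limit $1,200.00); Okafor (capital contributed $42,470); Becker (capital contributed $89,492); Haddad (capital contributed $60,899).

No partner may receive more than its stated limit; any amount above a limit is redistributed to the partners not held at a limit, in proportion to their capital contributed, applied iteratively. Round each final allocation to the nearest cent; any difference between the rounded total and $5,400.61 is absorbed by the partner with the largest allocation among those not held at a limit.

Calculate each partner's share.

Capital contributed total: 436,814.
Proportional shares (ignoring caps): Vance 3,016.1465; Okafor 525.0837; Becker 1,106.4467; Haddad 752.9332.
Held at cap: Vance ($1,200.00); remaining pool $4,200.61 reallocated over remaining capital contributed 192,861.
Shares after redistribution: Okafor 925.0181 → $925.02; Becker 1,949.1810 → $1,949.18; Haddad 1,326.4110 → $1,326.41.

Vance: $1,200.00 | Okafor: $925.02 | Becker: $1,949.18 | Haddad: $1,326.41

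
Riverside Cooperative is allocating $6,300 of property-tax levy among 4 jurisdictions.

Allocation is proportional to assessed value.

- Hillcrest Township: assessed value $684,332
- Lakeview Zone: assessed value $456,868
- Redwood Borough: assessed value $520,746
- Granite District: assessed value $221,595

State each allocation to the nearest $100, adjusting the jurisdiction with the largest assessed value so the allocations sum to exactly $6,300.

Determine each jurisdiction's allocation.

Assessed value total: 1,883,541.
Raw shares: Hillcrest Township 684,332/1,883,541 × $6,300 = 2,288.93; Lakeview Zone 456,868/1,883,541 × $6,300 = 1,528.12; Redwood Borough 520,746/1,883,541 × $6,300 = 1,741.77; Granite District 221,595/1,883,541 × $6,300 = 741.18.
Rounded to nearest $100: Hillcrest Township $2,300; Lakeview Zone $1,500; Redwood Borough $1,700; Granite District $700. Sum = $6,200.
Difference $6,300 − $6,200 = +$100 applied to largest assessed value (Hillcrest Township): Hillcrest Township becomes $2,400.

Hillcrest Township: $2,400; Lakeview Zone: $1,500; Redwood Borough: $1,700; Granite District: $700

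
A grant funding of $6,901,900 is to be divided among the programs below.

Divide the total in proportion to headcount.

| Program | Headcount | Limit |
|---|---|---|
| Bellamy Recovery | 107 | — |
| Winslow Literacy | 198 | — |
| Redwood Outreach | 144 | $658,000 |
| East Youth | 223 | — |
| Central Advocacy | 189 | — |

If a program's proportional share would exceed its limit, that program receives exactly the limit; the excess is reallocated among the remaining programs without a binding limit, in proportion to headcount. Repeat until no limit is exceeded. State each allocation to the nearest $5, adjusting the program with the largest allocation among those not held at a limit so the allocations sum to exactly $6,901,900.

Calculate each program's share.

Headcount total: 861.
Proportional shares (ignoring caps): Bellamy Recovery 857,727.41; Winslow Literacy 1,587,196.52; Redwood Outreach 1,154,324.74; East Youth 1,787,600.12; Central Advocacy 1,515,051.22.
Cap binds for Redwood Outreach ($658,000); balance $6,243,900 reallocated over remaining headcount 717.
Redistributed shares: Bellamy Recovery 931,795.40 → $931,795; Winslow Literacy 1,724,256.90 → $1,724,255; East Youth 1,941,966.11 → $1,941,965; Central Advocacy 1,645,881.59 → $1,645,880.
Rounding difference +$5 applied to East Youth → $1,941,970.

Bellamy Recovery: $931,795; Winslow Literacy: $1,724,255; Redwood Outreach: $658,000; East Youth: $1,941,970; Central Advocacy: $1,645,880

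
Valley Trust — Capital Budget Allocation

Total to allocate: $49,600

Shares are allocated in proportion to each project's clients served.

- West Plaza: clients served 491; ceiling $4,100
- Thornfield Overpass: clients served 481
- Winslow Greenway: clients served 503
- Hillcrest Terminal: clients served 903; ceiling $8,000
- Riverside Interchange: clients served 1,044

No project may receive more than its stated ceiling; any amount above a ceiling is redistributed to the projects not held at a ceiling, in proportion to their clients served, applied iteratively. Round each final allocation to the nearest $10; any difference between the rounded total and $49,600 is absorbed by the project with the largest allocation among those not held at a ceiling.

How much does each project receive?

West Plaza: $4,100 | Thornfield Overpass: $8,890 | Winslow Greenway: $9,300 | Hillcrest Terminal: $8,000 | Riverside Interchange: $19,310

Clients served total: 3,422.
Proportional shares (ignoring caps): West Plaza 7,116.77; Thornfield Overpass 6,971.83; Winslow Greenway 7,290.71; Hillcrest Terminal 13,088.49; Riverside Interchange 15,132.20.
Cap binds for West Plaza ($4,100), Hillcrest Terminal ($8,000); balance $37,500 reallocated over remaining clients served 2,028.
Shares after redistribution: Thornfield Overpass 8,894.23 → $8,890; Winslow Greenway 9,301.04 → $9,300; Riverside Interchange 19,304.73 → $19,300.
Rounding difference +$10 applied to Riverside Interchange → $19,310.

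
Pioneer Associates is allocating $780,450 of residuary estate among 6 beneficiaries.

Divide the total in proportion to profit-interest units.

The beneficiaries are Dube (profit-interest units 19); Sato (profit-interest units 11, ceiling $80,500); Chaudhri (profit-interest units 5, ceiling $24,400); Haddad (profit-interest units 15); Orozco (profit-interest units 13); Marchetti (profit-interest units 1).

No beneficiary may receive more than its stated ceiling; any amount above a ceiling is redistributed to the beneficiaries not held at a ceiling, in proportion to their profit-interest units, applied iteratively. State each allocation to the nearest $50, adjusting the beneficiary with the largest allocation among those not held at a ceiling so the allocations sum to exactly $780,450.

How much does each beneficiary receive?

Dube: $267,450; Sato: $80,500; Chaudhri: $24,400; Haddad: $211,100; Orozco: $182,950; Marchetti: $14,050

Sum of profit-interest units: 64.
Unconstrained shares: Dube 231,696.09; Sato 134,139.84; Chaudhri 60,972.66; Haddad 182,917.97; Orozco 158,528.91; Marchetti 12,194.53.
Held at cap: Sato ($80,500), Chaudhri ($24,400); remaining pool $675,550 reallocated over remaining profit-interest units 48.
Shares after redistribution: Dube 267,405.21 → $267,400; Haddad 211,109.38 → $211,100; Orozco 182,961.46 → $182,950; Marchetti 14,073.96 → $14,050.
Rounding difference +$50 applied to Dube → $267,450.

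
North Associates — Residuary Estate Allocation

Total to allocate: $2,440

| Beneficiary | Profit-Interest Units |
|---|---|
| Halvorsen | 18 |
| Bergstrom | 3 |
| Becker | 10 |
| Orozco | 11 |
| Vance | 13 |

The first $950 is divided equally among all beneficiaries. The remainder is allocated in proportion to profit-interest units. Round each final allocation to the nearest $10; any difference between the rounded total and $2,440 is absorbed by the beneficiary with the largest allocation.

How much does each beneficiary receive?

$950 shared equally gives $190 per beneficiary.
Remainder $1,490 by profit-interest units (total 55): Halvorsen 487.64 → $490; Bergstrom 81.27 → $80; Becker 270.91 → $270; Orozco 298.00 → $300; Vance 352.18 → $350.
Totals: Halvorsen $190 + $490 = $680; Bergstrom $190 + $80 = $270; Becker $190 + $270 = $460; Orozco $190 + $300 = $490; Vance $190 + $350 = $540.

Halvorsen: $680 | Bergstrom: $270 | Becker: $460 | Orozco: $490 | Vance: $540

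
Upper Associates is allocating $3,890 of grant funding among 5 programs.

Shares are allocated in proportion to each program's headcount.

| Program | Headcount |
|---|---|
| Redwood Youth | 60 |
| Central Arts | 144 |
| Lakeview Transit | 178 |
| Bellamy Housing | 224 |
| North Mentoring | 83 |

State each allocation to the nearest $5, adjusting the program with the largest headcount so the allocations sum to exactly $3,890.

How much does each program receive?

Sum of headcount: 689.
Raw shares: Redwood Youth 60/689 × $3,890 = 338.75; Central Arts 144/689 × $3,890 = 813.00; Lakeview Transit 178/689 × $3,890 = 1,004.96; Bellamy Housing 224/689 × $3,890 = 1,264.67; North Mentoring 83/689 × $3,890 = 468.61.
After rounding ($5): Redwood Youth $340; Central Arts $815; Lakeview Transit $1,005; Bellamy Housing $1,265; North Mentoring $470. Sum = $3,895.
Difference $3,890 − $3,895 = −$5 applied to largest headcount (Bellamy Housing): Bellamy Housing becomes $1,260.

Redwood Youth: $340; Central Arts: $815; Lakeview Transit: $1,005; Bellamy Housing: $1,260; North Mentoring: $470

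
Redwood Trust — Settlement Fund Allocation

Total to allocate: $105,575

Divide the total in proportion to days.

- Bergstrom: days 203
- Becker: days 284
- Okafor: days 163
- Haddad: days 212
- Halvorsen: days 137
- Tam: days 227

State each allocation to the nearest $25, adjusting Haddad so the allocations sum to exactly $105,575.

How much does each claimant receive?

Bergstrom: $17,475 | Becker: $24,450 | Okafor: $14,025 | Haddad: $18,275 | Halvorsen: $11,800 | Tam: $19,550

Days total: 1,226.
Proportional shares: Bergstrom 203/1,226 × $105,575 = 17,481.02; Becker 284/1,226 × $105,575 = 24,456.20; Okafor 163/1,226 × $105,575 = 14,036.48; Haddad 212/1,226 × $105,575 = 18,256.04; Halvorsen 137/1,226 × $105,575 = 11,797.53; Tam 227/1,226 × $105,575 = 19,547.74.
At nearest $25: Bergstrom $17,475; Becker $24,450; Okafor $14,025; Haddad $18,250; Halvorsen $11,800; Tam $19,550. Sum = $105,550.
Difference $105,575 − $105,550 = +$25 applied to Haddad: Haddad becomes $18,275.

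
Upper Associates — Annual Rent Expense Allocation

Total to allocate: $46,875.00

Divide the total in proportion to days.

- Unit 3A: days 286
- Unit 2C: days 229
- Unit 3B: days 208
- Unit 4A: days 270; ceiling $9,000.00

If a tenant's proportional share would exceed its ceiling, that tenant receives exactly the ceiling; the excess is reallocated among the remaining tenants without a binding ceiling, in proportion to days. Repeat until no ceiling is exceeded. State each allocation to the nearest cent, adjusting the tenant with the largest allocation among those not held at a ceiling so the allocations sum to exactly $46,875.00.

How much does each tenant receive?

Total days = 993.
Unconstrained shares: Unit 3A 13,500.7553; Unit 2C 10,810.0453; Unit 3B 9,818.7311; Unit 4A 12,745.4683.
Held at cap: Unit 4A ($9,000.00); residual $37,875.00 reallocated over remaining days 723.
Shares after redistribution: Unit 3A 14,982.3651 → $14,982.37; Unit 2C 11,996.3693 → $11,996.37; Unit 3B 10,896.2656 → $10,896.27.
Rounding difference −$0.01 applied to Unit 3A → $14,982.36.

Unit 3A: $14,982.36; Unit 2C: $11,996.37; Unit 3B: $10,896.27; Unit 4A: $9,000.00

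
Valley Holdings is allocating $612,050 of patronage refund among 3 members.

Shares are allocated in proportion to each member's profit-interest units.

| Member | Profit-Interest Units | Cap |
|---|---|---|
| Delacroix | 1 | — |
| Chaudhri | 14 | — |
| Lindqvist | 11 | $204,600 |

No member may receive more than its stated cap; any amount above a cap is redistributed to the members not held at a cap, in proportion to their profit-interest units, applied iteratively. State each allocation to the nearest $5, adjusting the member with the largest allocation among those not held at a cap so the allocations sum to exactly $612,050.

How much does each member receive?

Delacroix: $27,165 · Chaudhri: $380,285 · Lindqvist: $204,600

Combined profit-interest units = 26.
Unconstrained shares: Delacroix 23,540.38; Chaudhri 329,565.38; Lindqvist 258,944.23.
Held at cap: Lindqvist ($204,600); residual $407,450 reallocated over remaining profit-interest units 15.
Redistributed shares: Delacroix 27,163.33 → $27,165; Chaudhri 380,286.67 → $380,285.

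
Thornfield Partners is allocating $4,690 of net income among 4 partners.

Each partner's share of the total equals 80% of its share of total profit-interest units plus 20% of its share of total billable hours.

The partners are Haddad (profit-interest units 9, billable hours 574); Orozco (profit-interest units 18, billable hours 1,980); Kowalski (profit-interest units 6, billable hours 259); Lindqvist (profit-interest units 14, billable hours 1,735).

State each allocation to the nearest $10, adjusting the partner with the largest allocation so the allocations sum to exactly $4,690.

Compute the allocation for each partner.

Haddad: $840 · Orozco: $1,840 · Kowalski: $530 · Lindqvist: $1,480

Profit-interest units total 47; billable hours total 4,548.
Blended shares (80% profit-interest units + 20% billable hours): Haddad 0.1784; Orozco 0.3935; Kowalski 0.1135; Lindqvist 0.3146.
Proportional shares: Haddad 836.85; Orozco 1,845.30; Kowalski 532.40; Lindqvist 1,475.45.
After rounding ($10): Haddad $840; Orozco $1,850; Kowalski $530; Lindqvist $1,480. Sum = $4,700.
Difference $4,690 − $4,700 = −$10 applied to largest allocation (Orozco): Orozco becomes $1,840.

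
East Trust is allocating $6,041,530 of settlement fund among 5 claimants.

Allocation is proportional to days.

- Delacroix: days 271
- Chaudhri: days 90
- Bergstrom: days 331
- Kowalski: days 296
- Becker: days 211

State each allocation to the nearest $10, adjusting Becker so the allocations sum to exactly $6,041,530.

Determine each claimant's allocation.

Days total: 1,199.
Proportional shares: Delacroix 271/1,199 × $6,041,530 = 1,365,516.79; Chaudhri 90/1,199 × $6,041,530 = 453,492.66; Bergstrom 331/1,199 × $6,041,530 = 1,667,845.23; Kowalski 296/1,199 × $6,041,530 = 1,491,486.97; Becker 211/1,199 × $6,041,530 = 1,063,188.35.
Rounded to nearest $10: Delacroix $1,365,520; Chaudhri $453,490; Bergstrom $1,667,850; Kowalski $1,491,490; Becker $1,063,190. Sum = $6,041,540.
Difference $6,041,530 − $6,041,540 = −$10 applied to Becker: Becker becomes $1,063,180.

Delacroix: $1,365,520 | Chaudhri: $453,490 | Bergstrom: $1,667,850 | Kowalski: $1,491,490 | Becker: $1,063,180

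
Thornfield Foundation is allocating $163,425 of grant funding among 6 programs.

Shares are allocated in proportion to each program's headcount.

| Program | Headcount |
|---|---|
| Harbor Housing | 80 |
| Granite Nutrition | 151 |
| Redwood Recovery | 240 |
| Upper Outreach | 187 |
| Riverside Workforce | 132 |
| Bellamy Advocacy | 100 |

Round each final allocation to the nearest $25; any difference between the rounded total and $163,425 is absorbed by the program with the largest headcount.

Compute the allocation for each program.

Harbor Housing: $14,700 · Granite Nutrition: $27,725 · Redwood Recovery: $44,050 · Upper Outreach: $34,350 · Riverside Workforce: $24,250 · Bellamy Advocacy: $18,350

Sum of headcount: 80 + 151 + 240 + 187 + 132 + 100 = 890.
Unrounded shares: Harbor Housing 14,689.89; Granite Nutrition 27,727.16; Redwood Recovery 44,069.66; Upper Outreach 34,337.61; Riverside Workforce 24,238.31; Bellamy Advocacy 18,362.36.
Rounded to nearest $25: Harbor Housing $14,700; Granite Nutrition $27,725; Redwood Recovery $44,075; Upper Outreach $34,350; Riverside Workforce $24,250; Bellamy Advocacy $18,350. Sum = $163,450.
Difference $163,425 − $163,450 = −$25 applied to largest headcount (Redwood Recovery): Redwood Recovery becomes $44,050.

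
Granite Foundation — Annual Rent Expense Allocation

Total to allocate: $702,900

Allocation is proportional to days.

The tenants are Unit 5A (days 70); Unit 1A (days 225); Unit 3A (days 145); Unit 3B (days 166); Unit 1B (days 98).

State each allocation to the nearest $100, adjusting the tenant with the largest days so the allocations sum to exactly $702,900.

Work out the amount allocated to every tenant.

Unit 5A: $69,900; Unit 1A: $224,700; Unit 3A: $144,800; Unit 3B: $165,700; Unit 1B: $97,800

Combined days = 704.
Proportional shares: Unit 5A 70/704 × $702,900 = 69,890.62; Unit 1A 225/704 × $702,900 = 224,648.44; Unit 3A 145/704 × $702,900 = 144,773.44; Unit 3B 166/704 × $702,900 = 165,740.62; Unit 1B 98/704 × $702,900 = 97,846.88.
At nearest $100: Unit 5A $69,900; Unit 1A $224,600; Unit 3A $144,800; Unit 3B $165,700; Unit 1B $97,800. Sum = $702,800.
Difference $702,900 − $702,800 = +$100 applied to largest days (Unit 1A): Unit 1A becomes $224,700.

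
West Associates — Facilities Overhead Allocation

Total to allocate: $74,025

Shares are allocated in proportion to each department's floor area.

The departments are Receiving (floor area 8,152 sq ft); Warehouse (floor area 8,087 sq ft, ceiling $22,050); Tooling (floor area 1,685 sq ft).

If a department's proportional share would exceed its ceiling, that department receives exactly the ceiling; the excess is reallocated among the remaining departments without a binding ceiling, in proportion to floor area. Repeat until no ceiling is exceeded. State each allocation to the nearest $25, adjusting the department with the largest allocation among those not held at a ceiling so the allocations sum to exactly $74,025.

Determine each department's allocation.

Total floor area = 17,924.
Proportional shares (ignoring caps): Receiving 33,667.25; Warehouse 33,398.80; Tooling 6,958.94.
Held at cap: Warehouse ($22,050); residual $51,975 reallocated over remaining floor area 9,837.
Redistributed shares: Receiving 43,072.10 → $43,075; Tooling 8,902.90 → $8,900.

Receiving: $43,075 · Warehouse: $22,050 · Tooling: $8,900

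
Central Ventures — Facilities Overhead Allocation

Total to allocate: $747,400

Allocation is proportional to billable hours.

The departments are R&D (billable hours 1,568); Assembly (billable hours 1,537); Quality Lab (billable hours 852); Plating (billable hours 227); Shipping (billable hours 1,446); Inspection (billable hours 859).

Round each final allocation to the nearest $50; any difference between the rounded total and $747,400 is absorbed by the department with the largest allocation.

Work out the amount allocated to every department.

R&D: $180,550 | Assembly: $177,050 | Quality Lab: $98,150 | Plating: $26,150 | Shipping: $166,550 | Inspection: $98,950

Sum of billable hours: 6,489.
Pro-rata amounts: R&D 1,568/6,489 × $747,400 = 180,601.51; Assembly 1,537/6,489 × $747,400 = 177,030.94; Quality Lab 852/6,489 × $747,400 = 98,132.96; Plating 227/6,489 × $747,400 = 26,145.75; Shipping 1,446/6,489 × $747,400 = 166,549.61; Inspection 859/6,489 × $747,400 = 98,939.22.
After rounding ($50): R&D $180,600; Assembly $177,050; Quality Lab $98,150; Plating $26,150; Shipping $166,550; Inspection $98,950. Sum = $747,450.
Difference $747,400 − $747,450 = −$50 applied to largest allocation (R&D): R&D becomes $180,550.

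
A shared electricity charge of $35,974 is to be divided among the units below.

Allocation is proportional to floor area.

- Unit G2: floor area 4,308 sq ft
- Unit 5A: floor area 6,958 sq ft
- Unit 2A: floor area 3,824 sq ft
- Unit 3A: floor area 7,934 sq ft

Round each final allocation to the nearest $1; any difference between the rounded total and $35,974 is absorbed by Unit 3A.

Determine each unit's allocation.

Floor area total: 23,024.
Proportional shares: Unit G2 4,308/23,024 × $35,974 = 6,731.06; Unit 5A 6,958/23,024 × $35,974 = 10,871.57; Unit 2A 3,824/23,024 × $35,974 = 5,974.83; Unit 3A 7,934/23,024 × $35,974 = 12,396.53.
At nearest $1: Unit G2 $6,731; Unit 5A $10,872; Unit 2A $5,975; Unit 3A $12,397. Sum = $35,975.
Difference $35,974 − $35,975 = −$1 applied to Unit 3A: Unit 3A becomes $12,396.

Unit G2: $6,731; Unit 5A: $10,872; Unit 2A: $5,975; Unit 3A: $12,396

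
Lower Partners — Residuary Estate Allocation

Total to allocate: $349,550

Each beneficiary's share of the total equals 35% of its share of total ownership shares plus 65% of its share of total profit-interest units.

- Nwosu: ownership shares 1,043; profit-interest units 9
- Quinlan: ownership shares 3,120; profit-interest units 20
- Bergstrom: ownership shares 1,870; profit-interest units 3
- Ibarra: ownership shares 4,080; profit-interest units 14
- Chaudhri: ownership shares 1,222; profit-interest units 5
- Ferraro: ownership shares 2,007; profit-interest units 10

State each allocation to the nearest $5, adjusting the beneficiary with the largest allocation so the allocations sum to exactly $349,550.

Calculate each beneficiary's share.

Nwosu: $43,085 | Quinlan: $103,105 | Bergstrom: $28,320 | Ibarra: $89,560 | Chaudhri: $29,830 | Ferraro: $55,650

Ownership shares total 13,342; profit-interest units total 61.
Composite weights (35% ownership shares + 65% profit-interest units): Nwosu 0.1233; Quinlan 0.2950; Bergstrom 0.0810; Ibarra 0.2562; Chaudhri 0.0853; Ferraro 0.1592.
Proportional shares: Nwosu 43,086.44; Quinlan 103,103.81; Bergstrom 28,321.53; Ibarra 89,558.47; Chaudhri 29,828.97; Ferraro 55,650.77.
At nearest $5: Nwosu $43,085; Quinlan $103,105; Bergstrom $28,320; Ibarra $89,560; Chaudhri $29,830; Ferraro $55,650. Sum = $349,550.
No rounding difference to absorb.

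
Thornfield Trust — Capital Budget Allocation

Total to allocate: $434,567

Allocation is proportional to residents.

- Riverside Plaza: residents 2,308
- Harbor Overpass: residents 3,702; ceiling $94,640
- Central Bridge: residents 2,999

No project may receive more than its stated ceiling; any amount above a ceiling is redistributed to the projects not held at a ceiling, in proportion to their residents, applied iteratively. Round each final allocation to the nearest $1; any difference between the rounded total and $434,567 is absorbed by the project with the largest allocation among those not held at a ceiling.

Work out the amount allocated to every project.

Riverside Plaza: $147,833 | Harbor Overpass: $94,640 | Central Bridge: $192,094

Total residents = 9,009.
Unconstrained shares: Riverside Plaza 111,330.96; Harbor Overpass 178,573.32; Central Bridge 144,662.72.
Capped: Harbor Overpass ($94,640); remaining pool $339,927 reallocated over remaining residents 5,307.
Redistributed shares: Riverside Plaza 147,833.34 → $147,833; Central Bridge 192,093.66 → $192,094.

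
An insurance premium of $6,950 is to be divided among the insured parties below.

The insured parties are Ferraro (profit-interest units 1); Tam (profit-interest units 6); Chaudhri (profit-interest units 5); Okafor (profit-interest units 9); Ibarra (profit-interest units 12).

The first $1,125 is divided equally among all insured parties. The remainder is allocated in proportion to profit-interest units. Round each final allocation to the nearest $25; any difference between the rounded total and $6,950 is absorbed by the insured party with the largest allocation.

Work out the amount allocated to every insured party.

$1,125 shared equally gives $225 per insured party.
Remainder $5,825 by profit-interest units (total 33): Ferraro 176.52 → $175; Tam 1,059.09 → $1,050; Chaudhri 882.58 → $875; Okafor 1,588.64 → $1,600; Ibarra 2,118.18 → $2,125.
Totals: Ferraro $225 + $175 = $400; Tam $225 + $1,050 = $1,275; Chaudhri $225 + $875 = $1,100; Okafor $225 + $1,600 = $1,825; Ibarra $225 + $2,125 = $2,350.

Ferraro: $400; Tam: $1,275; Chaudhri: $1,100; Okafor: $1,825; Ibarra: $2,350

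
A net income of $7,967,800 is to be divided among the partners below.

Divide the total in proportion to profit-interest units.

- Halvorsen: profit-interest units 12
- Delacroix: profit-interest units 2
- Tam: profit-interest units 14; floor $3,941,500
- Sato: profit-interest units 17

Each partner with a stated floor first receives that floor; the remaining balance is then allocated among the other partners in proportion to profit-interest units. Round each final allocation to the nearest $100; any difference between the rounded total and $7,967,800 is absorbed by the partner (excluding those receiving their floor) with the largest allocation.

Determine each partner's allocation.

Guaranteed amounts: Tam $3,941,500. Remaining pool $4,026,300.
Remaining pool split over remaining profit-interest units 31: Halvorsen 1,558,567.74 → $1,558,600; Delacroix 259,761.29 → $259,800; Sato 2,207,970.97 → $2,208,000.
Rounding difference −$100 applied to Sato → $2,207,900.

Halvorsen: $1,558,600 | Delacroix: $259,800 | Tam: $3,941,500 | Sato: $2,207,900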